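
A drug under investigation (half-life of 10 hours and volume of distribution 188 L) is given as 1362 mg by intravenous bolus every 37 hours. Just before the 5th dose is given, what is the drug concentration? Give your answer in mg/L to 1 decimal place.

0.6 mg/L

f = (1/2)^(τ/t½) = (1/2)^(37/10) ≈ 0.0769.
C₀ = D/Vd = 1362/188 ≈ 7.245 mg/L.
Before the 5th dose, 4 doses have been given. Superposition: Cmin = C₀·(f + f² + … + f^4).
≈ 7.245 × (0.0769 + 0.0059 + 0.0005 + 0.0000) ≈ 7.245 × 0.0833 ≈ 0.604 mg/L.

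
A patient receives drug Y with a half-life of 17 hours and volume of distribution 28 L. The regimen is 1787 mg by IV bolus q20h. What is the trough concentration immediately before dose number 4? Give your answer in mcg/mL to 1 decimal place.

46.3 mcg/mL

f = (1/2)^(τ/t½) = (1/2)^(20/17) ≈ 0.4424.
C₀ = D/Vd = 1787/28 ≈ 63.821 mcg/mL.
Before the 4th dose, 3 doses have been given. Superposition: Cmin = C₀·(f + f² + … + f^3).
≈ 63.821 × (0.4424 + 0.1957 + 0.0866) ≈ 63.821 × 0.7247 ≈ 46.251 mcg/mL.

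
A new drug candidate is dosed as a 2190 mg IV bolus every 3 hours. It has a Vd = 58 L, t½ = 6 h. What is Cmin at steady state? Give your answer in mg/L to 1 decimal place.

τ/t½ = 3/6 ≈ 0.5, so fraction remaining f = (1/2)^(3/6) ≈ 0.7071.
Each bolus raises the concentration by D/Vd = 2190/58 ≈ 37.759 mg/L.
Steady-state trough Cmin,ss = C₀·f/(1−f) ≈ 37.759 × 0.7071/0.2929 ≈ 91.155 mg/L.

91.2 mg/L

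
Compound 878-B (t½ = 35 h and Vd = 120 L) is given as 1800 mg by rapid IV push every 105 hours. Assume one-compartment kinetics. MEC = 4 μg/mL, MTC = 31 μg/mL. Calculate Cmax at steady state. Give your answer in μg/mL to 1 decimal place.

τ = 105 h = 3 half-lives, so f = (1/2)^3 = 0.125.
Accumulation ratio R = 1/(1 − f) = 1/0.875 = 8/7.
Single-dose peak C₀ = D/Vd = 1800/120 = 15 μg/mL.
Steady-state peak Cmax,ss = C₀·R = 15 × 8/7 ≈ 17.143 μg/mL.
Peak 17.1 μg/mL vs MTC 31 μg/mL: below toxic threshold.

17.1 μg/mL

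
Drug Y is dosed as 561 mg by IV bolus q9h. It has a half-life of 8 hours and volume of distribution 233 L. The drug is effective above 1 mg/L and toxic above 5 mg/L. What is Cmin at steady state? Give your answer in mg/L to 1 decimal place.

2.0 mg/L

Over one 9-h interval, 9/8 ≈ 1.125 half-lives elapse, leaving f ≈ 0.4585 of each dose.
At steady state, accumulation factor R = 1/(1 − e^(−kτ)) ≈ 1.8467.
Single-dose peak C₀ = D/Vd = 561/233 ≈ 2.408 mg/L.
Cmax,ss = C₀/(1 − f) ≈ 2.408/0.5415 ≈ 4.447 mg/L.
One interval later, Cmin,ss = Cmax,ss·e^(−kτ) ≈ 4.447 × 0.4585 ≈ 2.039 mg/L.
Trough 2.0 mg/L vs MEC 1 mg/L: adequate.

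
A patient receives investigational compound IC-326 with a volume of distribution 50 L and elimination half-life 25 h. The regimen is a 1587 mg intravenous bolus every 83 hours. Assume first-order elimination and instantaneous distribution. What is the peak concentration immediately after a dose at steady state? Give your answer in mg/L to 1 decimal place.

35.3 mg/L

Over one 83-h interval, 83/25 ≈ 3.32 half-lives elapse, leaving f ≈ 0.1001 of each dose.
At steady state, accumulation factor R = 1/(1 − e^(−kτ)) ≈ 1.1112.
Each bolus raises the concentration by D/Vd = 1587/50 ≈ 31.740 mg/L.
Steady-state peak Cmax,ss = C₀·R ≈ 31.740 × 1.1112 ≈ 35.269 mg/L.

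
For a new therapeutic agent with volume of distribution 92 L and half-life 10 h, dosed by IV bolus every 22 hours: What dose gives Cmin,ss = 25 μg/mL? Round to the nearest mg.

8268 mg

τ/t½ = 22/10 ≈ 2.2, so f = (1/2)^(22/10) ≈ 0.217638.
Cmin,ss = (D/Vd)·f/(1−f), so D = Cmin,ss·Vd·(1−f)/f.
D = 25 × 92 × (1−f)/f ≈ 25 × 92 × 3.59479 ≈ 8268.02 mg.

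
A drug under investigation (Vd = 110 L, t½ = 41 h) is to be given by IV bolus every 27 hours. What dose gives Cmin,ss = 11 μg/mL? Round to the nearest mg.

τ/t½ = 27/41 ≈ 0.65854, so f = (1/2)^(27/41) ≈ 0.633521.
Cmin,ss = (D/Vd)·f/(1−f), so D = Cmin,ss·Vd·(1−f)/f.
D = 11 × 110 × (1−f)/f ≈ 11 × 110 × 0.57848 ≈ 699.96 mg.

700 mg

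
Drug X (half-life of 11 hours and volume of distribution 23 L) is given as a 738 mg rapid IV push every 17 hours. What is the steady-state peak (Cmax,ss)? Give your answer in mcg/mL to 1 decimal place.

k = ln2/t½ = ln2/11 ≈ 0.063013 h⁻¹; fraction remaining f = e^(−kτ) = e^(−0.063013×17) ≈ 0.3426.
Accumulation ratio R = 1/(1 − f) ≈ 1/0.6574 ≈ 1.5211.
Single-dose peak C₀ = D/Vd = 738/23 ≈ 32.087 mcg/mL.
Steady-state peak Cmax,ss = C₀·R ≈ 32.087 × 1.5211 ≈ 48.808 mcg/mL.

48.8 mcg/mL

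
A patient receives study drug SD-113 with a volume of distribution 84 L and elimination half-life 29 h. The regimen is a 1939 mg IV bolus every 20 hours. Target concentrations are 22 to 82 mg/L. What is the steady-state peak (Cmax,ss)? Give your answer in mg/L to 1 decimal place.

Over one 20-h interval, 20/29 ≈ 0.68966 half-lives elapse, leaving f ≈ 0.6200 of each dose.
At steady state, accumulation factor R = 1/(1 − e^(−kτ)) ≈ 2.6316.
Single-dose peak C₀ = D/Vd = 1939/84 ≈ 23.083 mg/L.
Steady-state peak Cmax,ss = C₀·R ≈ 23.083 × 2.6316 ≈ 60.745 mg/L.
Peak 60.7 mg/L vs MTC 82 mg/L: below toxic threshold.

60.7 mg/L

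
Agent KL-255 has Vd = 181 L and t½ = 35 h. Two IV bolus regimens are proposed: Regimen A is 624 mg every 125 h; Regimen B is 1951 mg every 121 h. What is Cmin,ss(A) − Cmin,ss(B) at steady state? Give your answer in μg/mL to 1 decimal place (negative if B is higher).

Regimen A: f = (1/2)^(125/35) ≈ 0.0841; Cmin,ss = (624/181)·f/(1−f) ≈ 0.317 μg/mL.
Regimen B: f = (1/2)^(121/35) ≈ 0.0911; Cmin,ss = (1951/181)·f/(1−f) ≈ 1.080 μg/mL.
Difference ≈ 0.317 − 1.080 ≈ -0.763 μg/mL.

-0.8 μg/mL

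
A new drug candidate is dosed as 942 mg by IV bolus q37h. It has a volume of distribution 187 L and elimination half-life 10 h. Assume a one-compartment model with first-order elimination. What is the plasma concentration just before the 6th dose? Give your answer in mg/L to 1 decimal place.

0.4 mg/L

f = (1/2)^(τ/t½) = (1/2)^(37/10) ≈ 0.0769.
C₀ = D/Vd = 942/187 ≈ 5.037 mg/L.
Before the 6th dose, 5 doses have been given. Superposition: Cmin = C₀·(f + f² + … + f^5).
≈ 5.037 × (0.0769 + 0.0059 + 0.0005 + 0.0000 + 0.0000) ≈ 5.037 × 0.0833 ≈ 0.420 mg/L.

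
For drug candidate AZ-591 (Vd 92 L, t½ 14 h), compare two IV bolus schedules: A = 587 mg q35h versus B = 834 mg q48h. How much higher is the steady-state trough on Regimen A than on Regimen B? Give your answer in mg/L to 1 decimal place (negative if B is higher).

0.4 mg/L

Regimen A: f = (1/2)^(35/14) ≈ 0.1768; Cmin,ss = (587/92)·f/(1−f) ≈ 1.370 mg/L.
Regimen B: f = (1/2)^(48/14) ≈ 0.0929; Cmin,ss = (834/92)·f/(1−f) ≈ 0.928 mg/L.
Difference ≈ 1.370 − 0.928 ≈ 0.442 mg/L.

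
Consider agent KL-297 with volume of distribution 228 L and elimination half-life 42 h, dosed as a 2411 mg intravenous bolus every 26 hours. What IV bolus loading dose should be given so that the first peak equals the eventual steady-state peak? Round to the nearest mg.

f = (1/2)^(26/42) ≈ 0.651101; accumulation ratio R = 1/(1−f) ≈ 2.86616.
Loading dose to hit Cmax,ss on first dose: D_load = D_maint·R ≈ 2411 × 2.86616 ≈ 6910.31 mg.

6910 mg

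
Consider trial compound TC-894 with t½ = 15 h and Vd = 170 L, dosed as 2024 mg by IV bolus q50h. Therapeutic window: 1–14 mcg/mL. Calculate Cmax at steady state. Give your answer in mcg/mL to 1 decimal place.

13.2 mcg/mL

Over one 50-h interval, 50/15 ≈ 3.3333 half-lives elapse, leaving f ≈ 0.0992 of each dose.
Accumulation ratio R = 1/(1 − f) ≈ 1/0.9008 ≈ 1.1101.
Single-dose peak C₀ = D/Vd = 2024/170 ≈ 11.906 mcg/mL.
Steady-state peak Cmax,ss = C₀·R ≈ 11.906 × 1.1101 ≈ 13.217 mcg/mL.
Peak 13.2 mcg/mL vs MTC 14 mcg/mL: below toxic threshold.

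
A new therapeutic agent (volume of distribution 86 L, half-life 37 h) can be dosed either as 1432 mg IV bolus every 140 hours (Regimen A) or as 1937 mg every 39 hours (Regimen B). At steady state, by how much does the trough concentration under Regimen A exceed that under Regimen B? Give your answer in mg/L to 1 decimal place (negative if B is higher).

Regimen A: f = (1/2)^(140/37) ≈ 0.0726; Cmin,ss = (1432/86)·f/(1−f) ≈ 1.304 mg/L.
Regimen B: f = (1/2)^(39/37) ≈ 0.4816; Cmin,ss = (1937/86)·f/(1−f) ≈ 20.924 mg/L.
Difference ≈ 1.304 − 20.924 ≈ -19.620 mg/L.

-19.6 mg/L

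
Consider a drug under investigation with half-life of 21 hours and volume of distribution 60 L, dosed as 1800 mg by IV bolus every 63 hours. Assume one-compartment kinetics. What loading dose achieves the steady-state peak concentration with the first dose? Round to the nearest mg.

f = (1/2)^(63/21) ≈ 0.125000; accumulation ratio R = 1/(1−f) ≈ 1.14286.
Loading dose to hit Cmax,ss on first dose: D_load = D_maint·R ≈ 1800 × 1.14286 ≈ 2057.15 mg.

2057 mg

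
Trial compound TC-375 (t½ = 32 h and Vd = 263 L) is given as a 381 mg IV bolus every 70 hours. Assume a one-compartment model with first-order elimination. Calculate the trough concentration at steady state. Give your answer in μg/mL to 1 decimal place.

k = ln2/t½ = ln2/32 ≈ 0.021661 h⁻¹; fraction remaining f = e^(−kτ) = e^(−0.021661×70) ≈ 0.2195.
Accumulation ratio R = 1/(1 − f) ≈ 1/0.7805 ≈ 1.2812.
Single-dose peak C₀ = D/Vd = 381/263 ≈ 1.449 μg/mL.
Steady-state peak Cmax,ss = C₀·R ≈ 1.449 × 1.2812 ≈ 1.856 μg/mL.
One interval later, Cmin,ss = Cmax,ss·e^(−kτ) ≈ 1.856 × 0.2195 ≈ 0.407 μg/mL.

0.4 μg/mL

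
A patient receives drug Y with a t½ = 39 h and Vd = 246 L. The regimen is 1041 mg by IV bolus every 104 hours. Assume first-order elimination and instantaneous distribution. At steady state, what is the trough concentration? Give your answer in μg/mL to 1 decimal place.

0.8 μg/mL

k = ln2/t½ = ln2/39 ≈ 0.017773 h⁻¹; fraction remaining f = e^(−kτ) = e^(−0.017773×104) ≈ 0.1575.
Each bolus raises the concentration by D/Vd = 1041/246 ≈ 4.232 μg/mL.
Steady-state trough Cmin,ss = C₀·f/(1−f) ≈ 4.232 × 0.1575/0.8425 ≈ 0.791 μg/mL.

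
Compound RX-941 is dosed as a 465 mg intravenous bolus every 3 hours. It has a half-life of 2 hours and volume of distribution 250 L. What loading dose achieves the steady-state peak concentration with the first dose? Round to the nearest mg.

719 mg

f = (1/2)^(3/2) ≈ 0.353553; accumulation ratio R = 1/(1−f) ≈ 1.54692.
Loading dose to hit Cmax,ss on first dose: D_load = D_maint·R ≈ 465 × 1.54692 ≈ 719.32 mg.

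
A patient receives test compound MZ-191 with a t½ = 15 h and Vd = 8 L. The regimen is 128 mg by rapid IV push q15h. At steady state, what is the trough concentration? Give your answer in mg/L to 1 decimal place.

τ = 15 h = 1 half-life, so f = (1/2)^1 = 0.5.
At steady state, R = 1/(1 − 0.5) = 2/1.
Single-dose peak C₀ = D/Vd = 128/8 = 16 mg/L.
Steady-state peak Cmax,ss = C₀·R = 16 × 2/1 ≈ 32.000 mg/L.
Steady-state trough Cmin,ss = Cmax,ss·f ≈ 32.000 × 0.5 ≈ 16.000 mg/L.

16.0 mg/L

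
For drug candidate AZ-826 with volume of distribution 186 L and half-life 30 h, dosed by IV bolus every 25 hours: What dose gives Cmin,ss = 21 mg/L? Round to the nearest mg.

3054 mg

τ/t½ = 25/30 ≈ 0.83333, so f = (1/2)^(25/30) ≈ 0.561231.
Cmin,ss = (D/Vd)·f/(1−f), so D = Cmin,ss·Vd·(1−f)/f.
D = 21 × 186 × (1−f)/f ≈ 21 × 186 × 0.78180 ≈ 3053.71 mg.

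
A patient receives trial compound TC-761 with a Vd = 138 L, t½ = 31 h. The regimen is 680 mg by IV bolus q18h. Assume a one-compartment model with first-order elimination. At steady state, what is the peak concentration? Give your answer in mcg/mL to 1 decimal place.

k = ln2/t½ = ln2/31 ≈ 0.022360 h⁻¹; fraction remaining f = e^(−kτ) = e^(−0.022360×18) ≈ 0.6687.
At steady state, accumulation factor R = 1/(1 − e^(−kτ)) ≈ 3.0184.
Each bolus raises the concentration by D/Vd = 680/138 ≈ 4.928 mcg/mL.
Steady-state peak Cmax,ss = C₀·R ≈ 4.928 × 3.0184 ≈ 14.875 mcg/mL.

14.9 mcg/mL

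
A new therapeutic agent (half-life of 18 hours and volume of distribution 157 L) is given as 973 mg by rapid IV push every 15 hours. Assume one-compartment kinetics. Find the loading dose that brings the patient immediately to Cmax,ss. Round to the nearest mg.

f = (1/2)^(15/18) ≈ 0.561231; accumulation ratio R = 1/(1−f) ≈ 2.27910.
Loading dose to hit Cmax,ss on first dose: D_load = D_maint·R ≈ 973 × 2.27910 ≈ 2217.56 mg.

2218 mg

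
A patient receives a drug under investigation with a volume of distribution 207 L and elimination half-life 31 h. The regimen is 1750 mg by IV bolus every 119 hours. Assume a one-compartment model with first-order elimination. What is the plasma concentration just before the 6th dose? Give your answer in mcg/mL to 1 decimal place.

f = (1/2)^(τ/t½) = (1/2)^(119/31) ≈ 0.0699.
C₀ = D/Vd = 1750/207 ≈ 8.454 mcg/mL.
Before the 6th dose, 5 doses have been given. Superposition: Cmin = C₀·(f + f² + … + f^5).
≈ 8.454 × (0.0699 + 0.0049 + 0.0003 + 0.0000 + 0.0000) ≈ 8.454 × 0.0751 ≈ 0.635 mcg/mL.

0.6 mcg/mL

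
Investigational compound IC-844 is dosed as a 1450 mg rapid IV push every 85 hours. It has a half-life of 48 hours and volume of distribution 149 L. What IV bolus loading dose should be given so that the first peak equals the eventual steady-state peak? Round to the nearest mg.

2051 mg

f = (1/2)^(85/48) ≈ 0.293039; accumulation ratio R = 1/(1−f) ≈ 1.41451.
Loading dose to hit Cmax,ss on first dose: D_load = D_maint·R ≈ 1450 × 1.41451 ≈ 2051.04 mg.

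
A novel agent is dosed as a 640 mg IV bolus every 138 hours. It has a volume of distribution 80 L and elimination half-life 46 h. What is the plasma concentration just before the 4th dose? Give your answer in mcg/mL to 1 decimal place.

f = (1/2)^(τ/t½) = (1/2)^(138/46) ≈ 0.1250.
C₀ = D/Vd = 640/80 ≈ 8.000 mcg/mL.
Before the 4th dose, 3 doses have been given. Superposition: Cmin = C₀·(f + f² + … + f^3).
≈ 8.000 × (0.1250 + 0.0156 + 0.0020) ≈ 8.000 × 0.1426 ≈ 1.141 mcg/mL.

1.1 mcg/mL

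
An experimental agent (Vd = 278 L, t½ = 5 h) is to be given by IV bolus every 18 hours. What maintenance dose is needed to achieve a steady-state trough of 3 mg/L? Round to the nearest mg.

9279 mg

τ/t½ = 18/5 ≈ 3.6, so f = (1/2)^(18/5) ≈ 0.082469.
Cmin,ss = (D/Vd)·f/(1−f), so D = Cmin,ss·Vd·(1−f)/f.
D = 3 × 278 × (1−f)/f ≈ 3 × 278 × 11.12577 ≈ 9278.89 mg.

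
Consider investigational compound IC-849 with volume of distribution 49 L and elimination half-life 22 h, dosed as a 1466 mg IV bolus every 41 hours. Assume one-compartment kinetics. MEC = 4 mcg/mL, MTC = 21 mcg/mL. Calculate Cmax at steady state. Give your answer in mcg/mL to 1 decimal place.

τ/t½ = 41/22 ≈ 1.8636, so fraction remaining f = (1/2)^(41/22) ≈ 0.2748.
Accumulation ratio R = 1/(1 − f) ≈ 1/0.7252 ≈ 1.3789.
Each bolus raises the concentration by D/Vd = 1466/49 ≈ 29.918 mcg/mL.
Steady-state peak Cmax,ss = C₀·R ≈ 29.918 × 1.3789 ≈ 41.254 mcg/mL.
Peak 41.3 mcg/mL vs MTC 21 mcg/mL: exceeds toxic threshold.

41.3 mcg/mL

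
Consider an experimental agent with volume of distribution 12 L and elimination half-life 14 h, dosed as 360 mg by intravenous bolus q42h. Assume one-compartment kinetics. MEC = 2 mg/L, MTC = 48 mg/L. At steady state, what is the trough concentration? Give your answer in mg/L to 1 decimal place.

The dosing interval is 3 half-lives, so f = 2^(−3) = 0.125.
Accumulation ratio R = 1/(1 − f) = 1/0.875 = 8/7.
Single-dose peak C₀ = D/Vd = 360/12 = 30 mg/L.
Steady-state peak Cmax,ss = C₀·R = 30 × 8/7 ≈ 34.286 mg/L.
Steady-state trough Cmin,ss = Cmax,ss·f ≈ 34.286 × 0.125 ≈ 4.286 mg/L.
Trough 4.3 mg/L vs MEC 2 mg/L: adequate.

4.3 mg/L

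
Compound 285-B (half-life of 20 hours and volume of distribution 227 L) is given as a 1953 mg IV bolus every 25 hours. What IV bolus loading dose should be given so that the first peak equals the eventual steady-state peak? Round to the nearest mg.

f = (1/2)^(25/20) ≈ 0.420448; accumulation ratio R = 1/(1−f) ≈ 1.72547.
Loading dose to hit Cmax,ss on first dose: D_load = D_maint·R ≈ 1953 × 1.72547 ≈ 3369.84 mg.

3370 mg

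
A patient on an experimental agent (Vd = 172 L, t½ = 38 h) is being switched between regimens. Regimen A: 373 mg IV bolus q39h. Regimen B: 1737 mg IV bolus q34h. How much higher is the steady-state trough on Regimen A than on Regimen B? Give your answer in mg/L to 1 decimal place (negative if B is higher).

-9.7 mg/L

Regimen A: f = (1/2)^(39/38) ≈ 0.4910; Cmin,ss = (373/172)·f/(1−f) ≈ 2.092 mg/L.
Regimen B: f = (1/2)^(34/38) ≈ 0.5378; Cmin,ss = (1737/172)·f/(1−f) ≈ 11.751 mg/L.
Difference ≈ 2.092 − 11.751 ≈ -9.659 mg/L.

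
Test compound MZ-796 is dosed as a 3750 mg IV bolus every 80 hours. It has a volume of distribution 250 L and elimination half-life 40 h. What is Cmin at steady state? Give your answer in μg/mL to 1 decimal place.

The dosing interval is 2 half-lives, so f = 2^(−2) = 0.25.
Accumulation ratio R = 1/(1 − f) = 1/0.75 = 4/3.
Single-dose peak C₀ = D/Vd = 3750/250 = 15 μg/mL.
Steady-state peak Cmax,ss = C₀·R = 15 × 4/3 ≈ 20.000 μg/mL.
Steady-state trough Cmin,ss = Cmax,ss·f ≈ 20.000 × 0.25 ≈ 5.000 μg/mL.

5.0 μg/mL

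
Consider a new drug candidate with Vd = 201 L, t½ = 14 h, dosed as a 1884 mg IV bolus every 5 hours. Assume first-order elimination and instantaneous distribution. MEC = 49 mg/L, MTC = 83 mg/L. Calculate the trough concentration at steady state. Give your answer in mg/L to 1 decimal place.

Over one 5-h interval, 5/14 ≈ 0.35714 half-lives elapse, leaving f ≈ 0.7807 of each dose.
Accumulation ratio R = 1/(1 − f) ≈ 1/0.2193 ≈ 4.5600.
Single-dose peak C₀ = D/Vd = 1884/201 ≈ 9.373 mg/L.
Cmax,ss = C₀/(1 − f) ≈ 9.373/0.2193 ≈ 42.741 mg/L.
Steady-state trough Cmin,ss = Cmax,ss·f ≈ 42.741 × 0.7807 ≈ 33.368 mg/L.
Trough 33.4 mg/L vs MEC 49 mg/L: subtherapeutic.

33.4 mg/L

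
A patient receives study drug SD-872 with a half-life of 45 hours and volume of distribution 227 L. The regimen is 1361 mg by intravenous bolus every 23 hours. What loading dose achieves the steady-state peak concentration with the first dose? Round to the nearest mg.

f = (1/2)^(23/45) ≈ 0.701682; accumulation ratio R = 1/(1−f) ≈ 3.35213.
Loading dose to hit Cmax,ss on first dose: D_load = D_maint·R ≈ 1361 × 3.35213 ≈ 4562.25 mg.

4562 mg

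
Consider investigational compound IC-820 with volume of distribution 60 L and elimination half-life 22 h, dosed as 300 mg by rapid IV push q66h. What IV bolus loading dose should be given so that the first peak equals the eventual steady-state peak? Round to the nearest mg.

f = (1/2)^(66/22) ≈ 0.125000; accumulation ratio R = 1/(1−f) ≈ 1.14286.
Loading dose to hit Cmax,ss on first dose: D_load = D_maint·R ≈ 300 × 1.14286 ≈ 342.86 mg.

343 mg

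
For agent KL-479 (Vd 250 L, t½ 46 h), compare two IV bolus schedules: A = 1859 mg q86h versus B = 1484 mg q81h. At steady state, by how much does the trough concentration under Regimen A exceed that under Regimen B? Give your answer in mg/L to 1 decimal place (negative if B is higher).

0.3 mg/L

Regimen A: f = (1/2)^(86/46) ≈ 0.2737; Cmin,ss = (1859/250)·f/(1−f) ≈ 2.802 mg/L.
Regimen B: f = (1/2)^(81/46) ≈ 0.2951; Cmin,ss = (1484/250)·f/(1−f) ≈ 2.485 mg/L.
Difference ≈ 2.802 − 2.485 ≈ 0.317 mg/L.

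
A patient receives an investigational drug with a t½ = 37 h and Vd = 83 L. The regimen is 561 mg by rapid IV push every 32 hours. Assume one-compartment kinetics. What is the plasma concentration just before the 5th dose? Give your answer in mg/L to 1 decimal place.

7.5 mg/L

f = (1/2)^(τ/t½) = (1/2)^(32/37) ≈ 0.5491.
C₀ = D/Vd = 561/83 ≈ 6.759 mg/L.
Before the 5th dose, 4 doses have been given. Superposition: Cmin = C₀·(f + f² + … + f^4).
≈ 6.759 × (0.5491 + 0.3015 + 0.1656 + 0.0909) ≈ 6.759 × 1.1071 ≈ 7.483 mg/L.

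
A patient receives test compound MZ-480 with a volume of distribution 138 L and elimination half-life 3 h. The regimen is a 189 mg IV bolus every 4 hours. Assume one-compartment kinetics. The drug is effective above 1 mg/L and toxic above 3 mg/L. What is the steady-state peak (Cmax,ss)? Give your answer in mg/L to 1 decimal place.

k = ln2/t½ = ln2/3 ≈ 0.231049 h⁻¹; fraction remaining f = e^(−kτ) = e^(−0.231049×4) ≈ 0.3969.
At steady state, accumulation factor R = 1/(1 − e^(−kτ)) ≈ 1.6581.
Single-dose peak C₀ = D/Vd = 189/138 ≈ 1.370 mg/L.
Steady-state peak Cmax,ss = C₀·R ≈ 1.370 × 1.6581 ≈ 2.272 mg/L.
Peak 2.3 mg/L vs MTC 3 mg/L: below toxic threshold.

2.3 mg/L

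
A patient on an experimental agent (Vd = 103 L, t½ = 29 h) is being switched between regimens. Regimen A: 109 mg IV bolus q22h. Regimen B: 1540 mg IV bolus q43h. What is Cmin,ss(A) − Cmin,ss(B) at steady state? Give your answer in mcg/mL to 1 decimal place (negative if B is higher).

-6.8 mcg/mL

Regimen A: f = (1/2)^(22/29) ≈ 0.5911; Cmin,ss = (109/103)·f/(1−f) ≈ 1.530 mcg/mL.
Regimen B: f = (1/2)^(43/29) ≈ 0.3578; Cmin,ss = (1540/103)·f/(1−f) ≈ 8.330 mcg/mL.
Difference ≈ 1.530 − 8.330 ≈ -6.800 mcg/mL.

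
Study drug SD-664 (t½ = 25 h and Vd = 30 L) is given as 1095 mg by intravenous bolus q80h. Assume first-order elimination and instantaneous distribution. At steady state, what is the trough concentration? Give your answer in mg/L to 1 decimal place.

k = ln2/t½ = ln2/25 ≈ 0.027726 h⁻¹; fraction remaining f = e^(−kτ) = e^(−0.027726×80) ≈ 0.1088.
Single-dose peak C₀ = D/Vd = 1095/30 ≈ 36.500 mg/L.
Steady-state trough Cmin,ss = C₀·f/(1−f) ≈ 36.500 × 0.1088/0.8912 ≈ 4.456 mg/L.

4.5 mg/L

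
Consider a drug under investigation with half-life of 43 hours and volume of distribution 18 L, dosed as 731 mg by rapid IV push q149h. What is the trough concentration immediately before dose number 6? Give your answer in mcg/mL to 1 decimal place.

f = (1/2)^(τ/t½) = (1/2)^(149/43) ≈ 0.0906.
C₀ = D/Vd = 731/18 ≈ 40.611 mcg/mL.
Before the 6th dose, 5 doses have been given. Superposition: Cmin = C₀·(f + f² + … + f^5).
≈ 40.611 × (0.0906 + 0.0082 + 0.0007 + 0.0001 + 0.0000) ≈ 40.611 × 0.0996 ≈ 4.045 mcg/mL.

4.0 mcg/mL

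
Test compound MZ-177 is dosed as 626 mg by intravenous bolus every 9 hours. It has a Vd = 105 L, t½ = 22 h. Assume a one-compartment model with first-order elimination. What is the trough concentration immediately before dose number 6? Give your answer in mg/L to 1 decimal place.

f = (1/2)^(τ/t½) = (1/2)^(9/22) ≈ 0.7531.
C₀ = D/Vd = 626/105 ≈ 5.962 mg/L.
Before the 6th dose, 5 doses have been given. Superposition: Cmin = C₀·(f + f² + … + f^5).
≈ 5.962 × (0.7531 + 0.5672 + 0.4271 + 0.3217 + 0.2422) ≈ 5.962 × 2.3113 ≈ 13.780 mg/L.

13.8 mg/L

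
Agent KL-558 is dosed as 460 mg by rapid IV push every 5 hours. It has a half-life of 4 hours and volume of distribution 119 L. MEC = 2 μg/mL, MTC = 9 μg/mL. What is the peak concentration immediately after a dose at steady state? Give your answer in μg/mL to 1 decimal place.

τ/t½ = 5/4 ≈ 1.25, so fraction remaining f = (1/2)^(5/4) ≈ 0.4204.
Accumulation ratio R = 1/(1 − f) ≈ 1/0.5796 ≈ 1.7253.
Single-dose peak C₀ = D/Vd = 460/119 ≈ 3.866 μg/mL.
Steady-state peak Cmax,ss = C₀·R ≈ 3.866 × 1.7253 ≈ 6.670 μg/mL.
Peak 6.7 μg/mL vs MTC 9 μg/mL: below toxic threshold.

6.7 μg/mL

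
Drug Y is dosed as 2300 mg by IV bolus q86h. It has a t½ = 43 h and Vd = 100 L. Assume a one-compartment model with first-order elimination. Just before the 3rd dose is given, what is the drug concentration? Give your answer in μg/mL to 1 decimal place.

7.2 μg/mL

f = (1/2)^(τ/t½) = (1/2)^(86/43) ≈ 0.2500.
C₀ = D/Vd = 2300/100 ≈ 23.000 μg/mL.
Before the 3rd dose, 2 doses have been given. Superposition: Cmin = C₀·(f + f²).
≈ 23.000 × (0.2500 + 0.0625) ≈ 23.000 × 0.3125 ≈ 7.188 μg/mL.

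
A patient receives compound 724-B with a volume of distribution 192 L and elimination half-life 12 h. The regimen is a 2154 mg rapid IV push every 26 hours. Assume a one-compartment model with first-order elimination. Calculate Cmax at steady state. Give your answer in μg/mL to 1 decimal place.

14.4 μg/mL

Over one 26-h interval, 26/12 ≈ 2.1667 half-lives elapse, leaving f ≈ 0.2227 of each dose.
Accumulation ratio R = 1/(1 − f) ≈ 1/0.7773 ≈ 1.2865.
Single-dose peak C₀ = D/Vd = 2154/192 ≈ 11.219 μg/mL.
Steady-state peak Cmax,ss = C₀·R ≈ 11.219 × 1.2865 ≈ 14.433 μg/mL.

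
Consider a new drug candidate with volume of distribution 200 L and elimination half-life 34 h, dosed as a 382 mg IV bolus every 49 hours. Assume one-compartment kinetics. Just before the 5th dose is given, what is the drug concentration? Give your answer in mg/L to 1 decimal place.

1.1 mg/L

f = (1/2)^(τ/t½) = (1/2)^(49/34) ≈ 0.3683.
C₀ = D/Vd = 382/200 ≈ 1.910 mg/L.
Before the 5th dose, 4 doses have been given. Superposition: Cmin = C₀·(f + f² + … + f^4).
≈ 1.910 × (0.3683 + 0.1356 + 0.0500 + 0.0184) ≈ 1.910 × 0.5723 ≈ 1.093 mg/L.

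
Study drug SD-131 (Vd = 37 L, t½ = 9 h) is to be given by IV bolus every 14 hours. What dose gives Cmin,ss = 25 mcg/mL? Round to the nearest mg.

τ/t½ = 14/9 ≈ 1.5556, so f = (1/2)^(14/9) ≈ 0.340198.
Cmin,ss = (D/Vd)·f/(1−f), so D = Cmin,ss·Vd·(1−f)/f.
D = 25 × 37 × (1−f)/f ≈ 25 × 37 × 1.93946 ≈ 1794.00 mg.

1794 mg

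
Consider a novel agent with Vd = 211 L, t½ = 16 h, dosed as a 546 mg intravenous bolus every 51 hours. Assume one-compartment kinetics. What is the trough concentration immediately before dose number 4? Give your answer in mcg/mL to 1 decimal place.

f = (1/2)^(τ/t½) = (1/2)^(51/16) ≈ 0.1098.
C₀ = D/Vd = 546/211 ≈ 2.588 mcg/mL.
Before the 4th dose, 3 doses have been given. Superposition: Cmin = C₀·(f + f² + … + f^3).
≈ 2.588 × (0.1098 + 0.0121 + 0.0013) ≈ 2.588 × 0.1232 ≈ 0.319 mcg/mL.

0.3 mcg/mL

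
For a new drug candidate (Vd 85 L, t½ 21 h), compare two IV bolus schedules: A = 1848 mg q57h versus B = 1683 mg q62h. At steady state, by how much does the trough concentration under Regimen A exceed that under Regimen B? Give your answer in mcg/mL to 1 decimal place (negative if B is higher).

1.0 mcg/mL

Regimen A: f = (1/2)^(57/21) ≈ 0.1524; Cmin,ss = (1848/85)·f/(1−f) ≈ 3.909 mcg/mL.
Regimen B: f = (1/2)^(62/21) ≈ 0.1292; Cmin,ss = (1683/85)·f/(1−f) ≈ 2.938 mcg/mL.
Difference ≈ 3.909 − 2.938 ≈ 0.971 mcg/mL.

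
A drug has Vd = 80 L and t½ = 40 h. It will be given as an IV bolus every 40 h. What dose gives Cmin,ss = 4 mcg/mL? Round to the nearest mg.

τ/t½ = 40/40 ≈ 1, so f = (1/2)^(40/40) ≈ 0.500000.
Cmin,ss = (D/Vd)·f/(1−f), so D = Cmin,ss·Vd·(1−f)/f.
D = 4 × 80 × (1−f)/f ≈ 4 × 80 × 1.00000 ≈ 320.00 mg.

320 mg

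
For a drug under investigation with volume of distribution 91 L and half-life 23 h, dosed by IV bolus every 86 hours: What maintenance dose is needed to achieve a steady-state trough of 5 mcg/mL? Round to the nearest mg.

5621 mg

τ/t½ = 86/23 ≈ 3.7391, so f = (1/2)^(86/23) ≈ 0.074888.
Cmin,ss = (D/Vd)·f/(1−f), so D = Cmin,ss·Vd·(1−f)/f.
D = 5 × 91 × (1−f)/f ≈ 5 × 91 × 12.35327 ≈ 5620.74 mg.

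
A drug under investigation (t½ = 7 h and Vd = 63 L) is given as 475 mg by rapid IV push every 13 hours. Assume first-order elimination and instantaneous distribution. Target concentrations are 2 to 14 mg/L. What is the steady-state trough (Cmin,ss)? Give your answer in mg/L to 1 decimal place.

Over one 13-h interval, 13/7 ≈ 1.8571 half-lives elapse, leaving f ≈ 0.2760 of each dose.
At steady state, accumulation factor R = 1/(1 − e^(−kτ)) ≈ 1.3812.
Each bolus raises the concentration by D/Vd = 475/63 ≈ 7.540 mg/L.
Cmax,ss = C₀/(1 − f) ≈ 7.540/0.7240 ≈ 10.414 mg/L.
Steady-state trough Cmin,ss = Cmax,ss·f ≈ 10.414 × 0.2760 ≈ 2.874 mg/L.
Trough 2.9 mg/L vs MEC 2 mg/L: adequate.

2.9 mg/L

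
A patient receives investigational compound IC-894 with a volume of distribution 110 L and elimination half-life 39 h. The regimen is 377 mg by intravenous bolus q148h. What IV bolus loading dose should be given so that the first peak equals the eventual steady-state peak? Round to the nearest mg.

406 mg

f = (1/2)^(148/39) ≈ 0.072049; accumulation ratio R = 1/(1−f) ≈ 1.07764.
Loading dose to hit Cmax,ss on first dose: D_load = D_maint·R ≈ 377 × 1.07764 ≈ 406.27 mg.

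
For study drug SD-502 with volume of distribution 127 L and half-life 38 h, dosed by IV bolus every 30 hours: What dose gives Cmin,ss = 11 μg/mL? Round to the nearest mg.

1018 mg

τ/t½ = 30/38 ≈ 0.78947, so f = (1/2)^(30/38) ≈ 0.578555.
Cmin,ss = (D/Vd)·f/(1−f), so D = Cmin,ss·Vd·(1−f)/f.
D = 11 × 127 × (1−f)/f ≈ 11 × 127 × 0.72844 ≈ 1017.63 mg.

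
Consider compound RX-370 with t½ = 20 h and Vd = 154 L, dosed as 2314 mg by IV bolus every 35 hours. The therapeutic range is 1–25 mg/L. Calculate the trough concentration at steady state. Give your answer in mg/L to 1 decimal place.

6.4 mg/L

τ/t½ = 35/20 ≈ 1.75, so fraction remaining f = (1/2)^(35/20) ≈ 0.2973.
Accumulation ratio R = 1/(1 − f) ≈ 1/0.7027 ≈ 1.4231.
Each bolus raises the concentration by D/Vd = 2314/154 ≈ 15.026 mg/L.
Cmax,ss = C₀/(1 − f) ≈ 15.026/0.7027 ≈ 21.383 mg/L.
Steady-state trough Cmin,ss = Cmax,ss·f ≈ 21.383 × 0.2973 ≈ 6.357 mg/L.
Trough 6.4 mg/L vs MEC 1 mg/L: adequate.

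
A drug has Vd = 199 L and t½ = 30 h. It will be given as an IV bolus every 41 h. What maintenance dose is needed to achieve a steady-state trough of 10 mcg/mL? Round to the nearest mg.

3142 mg

τ/t½ = 41/30 ≈ 1.3667, so f = (1/2)^(41/30) ≈ 0.387786.
Cmin,ss = (D/Vd)·f/(1−f), so D = Cmin,ss·Vd·(1−f)/f.
D = 10 × 199 × (1−f)/f ≈ 10 × 199 × 1.57874 ≈ 3141.69 mg.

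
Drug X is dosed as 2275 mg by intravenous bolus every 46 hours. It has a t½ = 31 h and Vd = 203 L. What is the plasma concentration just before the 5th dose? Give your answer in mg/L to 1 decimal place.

6.1 mg/L

f = (1/2)^(τ/t½) = (1/2)^(46/31) ≈ 0.3575.
C₀ = D/Vd = 2275/203 ≈ 11.207 mg/L.
Before the 5th dose, 4 doses have been given. Superposition: Cmin = C₀·(f + f² + … + f^4).
≈ 11.207 × (0.3575 + 0.1278 + 0.0457 + 0.0163) ≈ 11.207 × 0.5473 ≈ 6.134 mg/L.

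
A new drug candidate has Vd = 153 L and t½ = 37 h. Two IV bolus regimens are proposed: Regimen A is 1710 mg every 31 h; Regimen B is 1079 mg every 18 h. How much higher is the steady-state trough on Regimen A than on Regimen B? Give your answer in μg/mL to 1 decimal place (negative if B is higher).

Regimen A: f = (1/2)^(31/37) ≈ 0.5595; Cmin,ss = (1710/153)·f/(1−f) ≈ 14.196 μg/mL.
Regimen B: f = (1/2)^(18/37) ≈ 0.7138; Cmin,ss = (1079/153)·f/(1−f) ≈ 17.589 μg/mL.
Difference ≈ 14.196 − 17.589 ≈ -3.393 μg/mL.

-3.4 μg/mL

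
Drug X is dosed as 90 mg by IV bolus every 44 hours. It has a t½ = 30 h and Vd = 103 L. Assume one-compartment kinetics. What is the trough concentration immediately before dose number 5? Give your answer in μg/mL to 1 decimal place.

0.5 μg/mL

f = (1/2)^(τ/t½) = (1/2)^(44/30) ≈ 0.3618.
C₀ = D/Vd = 90/103 ≈ 0.874 μg/mL.
Before the 5th dose, 4 doses have been given. Superposition: Cmin = C₀·(f + f² + … + f^4).
≈ 0.874 × (0.3618 + 0.1309 + 0.0474 + 0.0171) ≈ 0.874 × 0.5572 ≈ 0.487 μg/mL.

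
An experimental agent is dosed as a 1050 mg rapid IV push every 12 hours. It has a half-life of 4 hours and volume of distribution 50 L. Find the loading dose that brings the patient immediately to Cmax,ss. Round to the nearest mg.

1200 mg

f = (1/2)^(12/4) ≈ 0.125000; accumulation ratio R = 1/(1−f) ≈ 1.14286.
Loading dose to hit Cmax,ss on first dose: D_load = D_maint·R ≈ 1050 × 1.14286 ≈ 1200.00 mg.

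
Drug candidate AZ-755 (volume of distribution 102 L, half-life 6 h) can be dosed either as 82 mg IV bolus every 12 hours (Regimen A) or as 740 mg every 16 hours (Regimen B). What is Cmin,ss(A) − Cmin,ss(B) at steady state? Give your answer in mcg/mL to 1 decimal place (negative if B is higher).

Regimen A: f = (1/2)^(12/6) ≈ 0.2500; Cmin,ss = (82/102)·f/(1−f) ≈ 0.268 mcg/mL.
Regimen B: f = (1/2)^(16/6) ≈ 0.1575; Cmin,ss = (740/102)·f/(1−f) ≈ 1.356 mcg/mL.
Difference ≈ 0.268 − 1.356 ≈ -1.088 mcg/mL.

-1.1 mcg/mL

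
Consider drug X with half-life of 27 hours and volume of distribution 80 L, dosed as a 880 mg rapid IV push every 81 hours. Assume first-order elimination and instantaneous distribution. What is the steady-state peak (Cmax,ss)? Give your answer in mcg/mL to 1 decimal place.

12.6 mcg/mL

τ = 81 h = 3 half-lives, so f = (1/2)^3 = 0.125.
Accumulation ratio R = 1/(1 − f) = 1/0.875 = 8/7.
Single-dose peak C₀ = D/Vd = 880/80 = 11 mcg/mL.
Steady-state peak Cmax,ss = C₀·R = 11 × 8/7 ≈ 12.571 mcg/mL.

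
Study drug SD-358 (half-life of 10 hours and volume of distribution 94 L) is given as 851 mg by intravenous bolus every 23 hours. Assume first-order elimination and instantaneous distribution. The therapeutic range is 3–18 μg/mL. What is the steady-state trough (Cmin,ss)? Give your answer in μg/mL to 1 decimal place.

2.3 μg/mL

τ/t½ = 23/10 ≈ 2.3, so fraction remaining f = (1/2)^(23/10) ≈ 0.2031.
Accumulation ratio R = 1/(1 − f) ≈ 1/0.7969 ≈ 1.2549.
Each bolus raises the concentration by D/Vd = 851/94 ≈ 9.053 μg/mL.
Steady-state peak Cmax,ss = C₀·R ≈ 9.053 × 1.2549 ≈ 11.361 μg/mL.
One interval later, Cmin,ss = Cmax,ss·e^(−kτ) ≈ 11.361 × 0.2031 ≈ 2.307 μg/mL.
Trough 2.3 μg/mL vs MEC 3 μg/mL: subtherapeutic.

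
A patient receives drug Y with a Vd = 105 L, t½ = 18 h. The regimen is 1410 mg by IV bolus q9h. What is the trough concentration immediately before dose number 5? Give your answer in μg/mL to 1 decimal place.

24.3 μg/mL

f = (1/2)^(τ/t½) = (1/2)^(9/18) ≈ 0.7071.
C₀ = D/Vd = 1410/105 ≈ 13.429 μg/mL.
Before the 5th dose, 4 doses have been given. Superposition: Cmin = C₀·(f + f² + … + f^4).
≈ 13.429 × (0.7071 + 0.5000 + 0.3535 + 0.2500) ≈ 13.429 × 1.8106 ≈ 24.315 μg/mL.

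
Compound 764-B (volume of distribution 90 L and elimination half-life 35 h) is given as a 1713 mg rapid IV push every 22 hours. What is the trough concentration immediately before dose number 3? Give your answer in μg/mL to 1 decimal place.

20.3 μg/mL

f = (1/2)^(τ/t½) = (1/2)^(22/35) ≈ 0.6468.
C₀ = D/Vd = 1713/90 ≈ 19.033 μg/mL.
Before the 3rd dose, 2 doses have been given. Superposition: Cmin = C₀·(f + f²).
≈ 19.033 × (0.6468 + 0.4184) ≈ 19.033 × 1.0652 ≈ 20.274 μg/mL.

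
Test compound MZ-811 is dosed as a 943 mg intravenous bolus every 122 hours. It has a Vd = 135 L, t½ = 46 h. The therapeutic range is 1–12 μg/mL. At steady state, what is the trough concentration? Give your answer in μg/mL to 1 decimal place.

1.3 μg/mL

k = ln2/t½ = ln2/46 ≈ 0.015068 h⁻¹; fraction remaining f = e^(−kτ) = e^(−0.015068×122) ≈ 0.1591.
At steady state, accumulation factor R = 1/(1 − e^(−kτ)) ≈ 1.1892.
Single-dose peak C₀ = D/Vd = 943/135 ≈ 6.985 μg/mL.
Steady-state peak Cmax,ss = C₀·R ≈ 6.985 × 1.1892 ≈ 8.307 μg/mL.
Steady-state trough Cmin,ss = Cmax,ss·f ≈ 8.307 × 0.1591 ≈ 1.322 μg/mL.
Trough 1.3 μg/mL vs MEC 1 μg/mL: adequate.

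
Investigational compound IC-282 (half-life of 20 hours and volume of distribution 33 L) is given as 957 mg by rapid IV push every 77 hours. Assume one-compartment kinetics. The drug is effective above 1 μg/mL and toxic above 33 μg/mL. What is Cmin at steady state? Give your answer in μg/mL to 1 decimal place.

Over one 77-h interval, 77/20 ≈ 3.85 half-lives elapse, leaving f ≈ 0.0693 of each dose.
At steady state, accumulation factor R = 1/(1 − e^(−kτ)) ≈ 1.0745.
Single-dose peak C₀ = D/Vd = 957/33 ≈ 29.000 μg/mL.
Cmax,ss = C₀/(1 − f) ≈ 29.000/0.9307 ≈ 31.159 μg/mL.
One interval later, Cmin,ss = Cmax,ss·e^(−kτ) ≈ 31.159 × 0.0693 ≈ 2.159 μg/mL.
Trough 2.2 μg/mL vs MEC 1 μg/mL: adequate.

2.2 μg/mL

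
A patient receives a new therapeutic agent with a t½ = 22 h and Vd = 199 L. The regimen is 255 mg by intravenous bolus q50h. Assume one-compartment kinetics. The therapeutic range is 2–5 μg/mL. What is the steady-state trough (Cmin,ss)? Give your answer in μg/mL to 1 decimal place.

τ/t½ = 50/22 ≈ 2.2727, so fraction remaining f = (1/2)^(50/22) ≈ 0.2069.
Single-dose peak C₀ = D/Vd = 255/199 ≈ 1.281 μg/mL.
Steady-state trough Cmin,ss = C₀·f/(1−f) ≈ 1.281 × 0.2069/0.7931 ≈ 0.334 μg/mL.
Trough 0.3 μg/mL vs MEC 2 μg/mL: subtherapeutic.

0.3 μg/mL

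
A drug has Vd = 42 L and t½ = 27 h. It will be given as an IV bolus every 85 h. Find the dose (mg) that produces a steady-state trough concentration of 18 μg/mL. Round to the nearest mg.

5946 mg

τ/t½ = 85/27 ≈ 3.1481, so f = (1/2)^(85/27) ≈ 0.112801.
Cmin,ss = (D/Vd)·f/(1−f), so D = Cmin,ss·Vd·(1−f)/f.
D = 18 × 42 × (1−f)/f ≈ 18 × 42 × 7.86517 ≈ 5946.07 mg.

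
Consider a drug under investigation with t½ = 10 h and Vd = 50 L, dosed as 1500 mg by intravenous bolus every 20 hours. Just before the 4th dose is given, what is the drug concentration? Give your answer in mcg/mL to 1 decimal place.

9.8 mcg/mL

f = (1/2)^(τ/t½) = (1/2)^(20/10) ≈ 0.2500.
C₀ = D/Vd = 1500/50 ≈ 30.000 mcg/mL.
Before the 4th dose, 3 doses have been given. Superposition: Cmin = C₀·(f + f² + … + f^3).
≈ 30.000 × (0.2500 + 0.0625 + 0.0156) ≈ 30.000 × 0.3281 ≈ 9.843 mcg/mL.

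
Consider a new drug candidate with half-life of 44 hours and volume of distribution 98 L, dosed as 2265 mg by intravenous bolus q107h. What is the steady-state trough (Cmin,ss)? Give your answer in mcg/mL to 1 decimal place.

Over one 107-h interval, 107/44 ≈ 2.4318 half-lives elapse, leaving f ≈ 0.1853 of each dose.
At steady state, accumulation factor R = 1/(1 − e^(−kτ)) ≈ 1.2274.
Each bolus raises the concentration by D/Vd = 2265/98 ≈ 23.112 mcg/mL.
Cmax,ss = C₀/(1 − f) ≈ 23.112/0.8147 ≈ 28.369 mcg/mL.
One interval later, Cmin,ss = Cmax,ss·e^(−kτ) ≈ 28.369 × 0.1853 ≈ 5.257 mcg/mL.

5.3 mcg/mL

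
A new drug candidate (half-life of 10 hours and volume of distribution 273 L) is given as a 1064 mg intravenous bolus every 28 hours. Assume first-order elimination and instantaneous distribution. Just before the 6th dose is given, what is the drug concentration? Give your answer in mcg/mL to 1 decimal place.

f = (1/2)^(τ/t½) = (1/2)^(28/10) ≈ 0.1436.
C₀ = D/Vd = 1064/273 ≈ 3.897 mcg/mL.
Before the 6th dose, 5 doses have been given. Superposition: Cmin = C₀·(f + f² + … + f^5).
≈ 3.897 × (0.1436 + 0.0206 + 0.0030 + 0.0004 + 0.0001) ≈ 3.897 × 0.1677 ≈ 0.654 mcg/mL.

0.7 mcg/mL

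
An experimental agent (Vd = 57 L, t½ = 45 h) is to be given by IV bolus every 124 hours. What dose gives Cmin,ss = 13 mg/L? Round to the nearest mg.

4263 mg

τ/t½ = 124/45 ≈ 2.7556, so f = (1/2)^(124/45) ≈ 0.148080.
Cmin,ss = (D/Vd)·f/(1−f), so D = Cmin,ss·Vd·(1−f)/f.
D = 13 × 57 × (1−f)/f ≈ 13 × 57 × 5.75311 ≈ 4263.05 mg.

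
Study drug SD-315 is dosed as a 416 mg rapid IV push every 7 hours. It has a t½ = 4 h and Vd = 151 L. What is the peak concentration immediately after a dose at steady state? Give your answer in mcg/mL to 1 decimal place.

3.9 mcg/mL

k = ln2/t½ = ln2/4 ≈ 0.173287 h⁻¹; fraction remaining f = e^(−kτ) = e^(−0.173287×7) ≈ 0.2973.
At steady state, accumulation factor R = 1/(1 − e^(−kτ)) ≈ 1.4231.
Each bolus raises the concentration by D/Vd = 416/151 ≈ 2.755 mcg/mL.
Steady-state peak Cmax,ss = C₀·R ≈ 2.755 × 1.4231 ≈ 3.921 mcg/mL.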